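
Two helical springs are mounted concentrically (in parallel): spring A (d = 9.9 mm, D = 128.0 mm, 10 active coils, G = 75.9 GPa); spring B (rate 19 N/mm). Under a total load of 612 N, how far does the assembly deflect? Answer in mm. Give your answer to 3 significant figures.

26.2 mm

k_A = Gd⁴/(8D³N_a) = (75.9×10³)(9.9⁴)/(8·128.0³·10) = 4.3457 N/mm
Parallel: k_eq = 4.3457 + 19 = 23.346 N/mm
δ = F/k_eq = 612/23.346 = 26.215 mm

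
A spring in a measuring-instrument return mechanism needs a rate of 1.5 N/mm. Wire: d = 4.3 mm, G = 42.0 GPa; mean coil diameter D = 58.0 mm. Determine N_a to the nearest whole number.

6

N_a = Gd⁴/(8D³k) = (42.0×10³ × 4.3⁴)/(8 × 58.0³ × 1.5)
    = 1.4359e+07 / 2.34134e+06 = 6.133 → 6 coils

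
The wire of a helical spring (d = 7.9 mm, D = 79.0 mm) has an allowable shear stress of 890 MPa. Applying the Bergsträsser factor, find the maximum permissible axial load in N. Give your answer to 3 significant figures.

C = D/d = 79.0/7.9 = 10.0000
K_B = (4C+2)/(4C−3) = 42.000/37.000 = 1.1351
τ_max = K·8FD/(πd³) → F_max = τ_allow·πd³/(8DK)
F_max = 890·π·7.9³/(8·79.0·1.1351) = 1.3785e+06/717.41 = 1921.6 N

1920 N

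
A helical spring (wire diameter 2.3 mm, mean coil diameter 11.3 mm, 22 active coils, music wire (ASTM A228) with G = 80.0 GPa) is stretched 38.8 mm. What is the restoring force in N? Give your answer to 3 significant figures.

k = Gd⁴/(8D³N_a) = (80.0×10³)(2.3⁴)/(8·11.3³·22) = 8.8156 N/mm
F = k·δ = 8.8156 × 38.8 = 342.05 N

342 N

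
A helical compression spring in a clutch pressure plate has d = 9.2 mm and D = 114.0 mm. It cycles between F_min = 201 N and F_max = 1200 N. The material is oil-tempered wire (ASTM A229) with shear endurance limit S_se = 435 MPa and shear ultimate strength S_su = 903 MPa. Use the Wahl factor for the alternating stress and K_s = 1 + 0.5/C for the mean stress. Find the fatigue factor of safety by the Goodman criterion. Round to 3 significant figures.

C = D/d = 114.0/9.2 = 12.3913; K_W = (4C−1)/(4C−4)+0.615/C = 1.1155; K_s = 1+0.5/C = 1.0404
F_a = (F_max−F_min)/2 = 499.5 N; F_m = (F_max+F_min)/2 = 700.5 N
τ_a = K_W·8F_aD/(πd³) = 1.1155 × 186.22 = 207.72 MPa
τ_m = K_s·8F_mD/(πd³) = 1.0404 × 261.15 = 271.69 MPa
Goodman: 1/n_f = τ_a/S_se + τ_m/S_su = 207.72/435 + 271.69/903 = 0.47751 + 0.30087 = 0.77839
n_f = 1/0.77839 = 1.285

1.28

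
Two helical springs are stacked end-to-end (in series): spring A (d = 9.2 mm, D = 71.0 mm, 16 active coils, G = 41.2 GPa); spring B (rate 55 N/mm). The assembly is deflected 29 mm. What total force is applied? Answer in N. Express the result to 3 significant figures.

167 N

k_A = Gd⁴/(8D³N_a) = (41.2×10³)(9.2⁴)/(8·71.0³·16) = 6.4426 N/mm
Series: 1/k_eq = 1/6.4426 + 1/55 = 0.1734; k_eq = 5.7671 N/mm
F = k_eq·δ = 5.7671·29 = 167.25 N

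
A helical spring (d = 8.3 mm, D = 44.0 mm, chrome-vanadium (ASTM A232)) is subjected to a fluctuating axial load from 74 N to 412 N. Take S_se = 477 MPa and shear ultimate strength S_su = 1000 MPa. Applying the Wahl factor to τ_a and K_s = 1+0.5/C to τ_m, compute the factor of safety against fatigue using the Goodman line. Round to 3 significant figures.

7.06

C = D/d = 44.0/8.3 = 5.3012; K_W = (4C−1)/(4C−4)+0.615/C = 1.2904; K_s = 1+0.5/C = 1.0943
F_a = (F_max−F_min)/2 = 169 N; F_m = (F_max+F_min)/2 = 243 N
τ_a = K_W·8F_aD/(πd³) = 1.2904 × 33.117 = 42.733 MPa
τ_m = K_s·8F_mD/(πd³) = 1.0943 × 47.617 = 52.108 MPa
Goodman: 1/n_f = τ_a/S_se + τ_m/S_su = 42.733/477 + 52.108/1000 = 0.08959 + 0.05211 = 0.1417
n_f = 1/0.1417 = 7.057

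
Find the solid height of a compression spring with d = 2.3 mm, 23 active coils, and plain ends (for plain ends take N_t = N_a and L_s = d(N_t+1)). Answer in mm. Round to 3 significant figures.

55.2 mm

plain ends: N_t = N_a = 23
L_s = d·(N_t+1) = 2.3 × 24 = 55.2 mm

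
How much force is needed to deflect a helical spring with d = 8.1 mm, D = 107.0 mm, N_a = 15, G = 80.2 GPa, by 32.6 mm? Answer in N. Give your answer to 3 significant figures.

k = Gd⁴/(8D³N_a) = (80.2×10³)(8.1⁴)/(8·107.0³·15) = 2.3485 N/mm
F = k·δ = 2.3485 × 32.6 = 76.56 N

76.6 N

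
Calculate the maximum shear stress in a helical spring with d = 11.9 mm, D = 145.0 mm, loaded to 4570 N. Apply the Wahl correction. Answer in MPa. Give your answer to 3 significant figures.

Spring index C = D/d = 145.0/11.9 = 12.1849
K_W = (4C−1)/(4C−4) + 0.615/C = 47.739/44.739 + 0.0505 = 1.1175
τ₀ = 8FD/(πd³) = 8·4570·145.0/(π·11.9³) = 5.3012e+06/5294.1 = 1001.3 MPa
τ_max = K·τ₀ = 1.1175 × 1001.3 = 1119 MPa

1120 MPa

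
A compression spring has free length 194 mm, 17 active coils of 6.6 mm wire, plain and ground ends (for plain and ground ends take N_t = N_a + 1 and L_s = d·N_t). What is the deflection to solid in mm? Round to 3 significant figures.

75.2 mm

N_t = 18; L_s = 6.6·18 = 118.8 mm
δ_solid = L₀ − L_s = 194 − 118.8 = 75.2 mm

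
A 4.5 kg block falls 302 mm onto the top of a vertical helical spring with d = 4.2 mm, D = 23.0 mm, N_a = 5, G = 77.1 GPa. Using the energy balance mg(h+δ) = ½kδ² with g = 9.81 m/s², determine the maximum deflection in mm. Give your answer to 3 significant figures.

k = Gd⁴/(8D³N_a) = (77.1×10³)(4.2⁴)/(8·23.0³·5) = 49.296 N/mm
W = mg = 4.5 × 9.81 = 44.145 N
½kδ² − Wδ − Wh = 0 → δ = (W + √(W² + 2kWh))/k
δ = (44.145 + √(1948.8 + 1.3144e+06))/49.296 = (44.145 + 1147.3)/49.296 = 24.17 mm

24.2 mm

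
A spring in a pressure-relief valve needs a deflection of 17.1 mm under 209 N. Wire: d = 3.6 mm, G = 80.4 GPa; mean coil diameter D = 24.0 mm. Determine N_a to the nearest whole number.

Required rate k = F/δ = 209/17.1 = 12.222 N/mm
N_a = Gd⁴/(8D³k) = (80.4×10³ × 3.6⁴)/(8 × 24.0³ × 12.222)
    = 1.35041e+07 / 1.35168e+06 = 9.991 → 10 coils

10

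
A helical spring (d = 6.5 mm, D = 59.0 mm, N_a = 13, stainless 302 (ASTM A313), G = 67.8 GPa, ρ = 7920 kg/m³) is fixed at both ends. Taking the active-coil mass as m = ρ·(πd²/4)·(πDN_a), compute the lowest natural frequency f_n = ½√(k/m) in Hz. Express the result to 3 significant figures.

47.3 Hz

k = Gd⁴/(8D³N_a) = (67.8×10³)(6.5⁴)/(8·59.0³·13) = 5.6662 N/mm = 5666.2 N/m
Wire length L = πDN_a = π·59.0·13 = 2409.6 mm
m = ρ·(πd²/4)·L = 7920 × 33.183×10⁻⁶ m² × 2.4096 m = 0.63327 kg
f_n = ½√(k/m) = 0.5·√(5666.2/0.63327) = 0.5·√(8947.6) = 47.296 Hz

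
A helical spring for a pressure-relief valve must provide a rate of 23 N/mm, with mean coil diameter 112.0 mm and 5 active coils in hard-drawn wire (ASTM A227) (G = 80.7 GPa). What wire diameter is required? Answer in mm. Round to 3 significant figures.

d = (8D³N_a·k / G)^(1/4) = (8·112.0³·5·23 / (80.7×10³))^0.25
  = (16017)^0.25 = 11.2497 mm

11.2 mm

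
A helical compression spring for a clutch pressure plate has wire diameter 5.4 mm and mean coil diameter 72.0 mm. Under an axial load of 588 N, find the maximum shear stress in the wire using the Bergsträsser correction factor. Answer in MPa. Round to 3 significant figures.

753 MPa

Spring index C = D/d = 72.0/5.4 = 13.3333
K_B = (4C+2)/(4C−3) = 55.333/50.333 = 1.0993
τ₀ = 8FD/(πd³) = 8·588·72.0/(π·5.4³) = 338688/494.69 = 684.65 MPa
τ_max = K·τ₀ = 1.0993 × 684.65 = 752.66 MPa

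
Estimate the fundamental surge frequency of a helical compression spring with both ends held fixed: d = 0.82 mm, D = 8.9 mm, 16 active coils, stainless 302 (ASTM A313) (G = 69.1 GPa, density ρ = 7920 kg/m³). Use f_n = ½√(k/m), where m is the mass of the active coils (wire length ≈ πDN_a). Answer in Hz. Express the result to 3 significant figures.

k = Gd⁴/(8D³N_a) = (69.1×10³)(0.82⁴)/(8·8.9³·16) = 0.34622 N/mm = 346.22 N/m
Wire length L = πDN_a = π·8.9·16 = 447.36 mm
m = ρ·(πd²/4)·L = 7920 × 0.5281×10⁻⁶ m² × 0.44736 m = 0.0018711 kg
f_n = ½√(k/m) = 0.5·√(346.22/0.0018711) = 0.5·√(1.8503e+05) = 215.08 Hz

215 Hz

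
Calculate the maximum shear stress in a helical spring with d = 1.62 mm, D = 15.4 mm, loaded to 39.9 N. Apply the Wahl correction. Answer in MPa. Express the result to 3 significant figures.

Spring index C = D/d = 15.4/1.62 = 9.5062
K_W = (4C−1)/(4C−4) + 0.615/C = 37.025/34.025 + 0.0647 = 1.1529
τ₀ = 8FD/(πd³) = 8·39.9·15.4/(π·1.62³) = 4915.68/13.357 = 368.03 MPa
τ_max = K·τ₀ = 1.1529 × 368.03 = 424.29 MPa

424 MPa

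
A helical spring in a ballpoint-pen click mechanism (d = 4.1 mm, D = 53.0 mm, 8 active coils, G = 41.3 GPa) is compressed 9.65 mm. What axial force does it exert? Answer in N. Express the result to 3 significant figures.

k = Gd⁴/(8D³N_a) = (41.3×10³)(4.1⁴)/(8·53.0³·8) = 1.2248 N/mm
F = k·δ = 1.2248 × 9.65 = 11.82 N

11.8 N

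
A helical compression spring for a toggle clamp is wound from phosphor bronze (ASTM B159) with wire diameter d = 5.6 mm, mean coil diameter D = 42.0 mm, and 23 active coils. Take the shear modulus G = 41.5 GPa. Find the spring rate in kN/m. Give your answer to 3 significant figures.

2.99 kN/m

k = Gd⁴/(8D³N_a) = (41.5×10³ × 5.6⁴) / (8 × 42.0³ × 23)
  = 4.08132e+07 / 1.36322e+07 = 2.9939 N/mm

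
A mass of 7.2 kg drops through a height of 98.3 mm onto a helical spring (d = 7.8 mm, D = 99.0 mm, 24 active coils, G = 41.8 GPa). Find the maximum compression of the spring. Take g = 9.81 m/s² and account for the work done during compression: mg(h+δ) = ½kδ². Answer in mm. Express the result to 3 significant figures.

k = Gd⁴/(8D³N_a) = (41.8×10³)(7.8⁴)/(8·99.0³·24) = 0.83052 N/mm
W = mg = 7.2 × 9.81 = 70.632 N
½kδ² − Wδ − Wh = 0 → δ = (W + √(W² + 2kWh))/k
δ = (70.632 + √(4988.9 + 11532.8))/0.83052 = (70.632 + 128.54)/0.83052 = 239.81 mm

240 mm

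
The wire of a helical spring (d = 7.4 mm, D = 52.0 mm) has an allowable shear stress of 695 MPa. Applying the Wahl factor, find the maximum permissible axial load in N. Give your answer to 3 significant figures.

C = D/d = 52.0/7.4 = 7.0270
K_W = (4C−1)/(4C−4) + 0.615/C = 27.108/24.108 + 0.0875 = 1.2120
τ_max = K·8FD/(πd³) → F_max = τ_allow·πd³/(8DK)
F_max = 695·π·7.4³/(8·52.0·1.2120) = 8.8477e+05/504.17 = 1754.9 N

1750 N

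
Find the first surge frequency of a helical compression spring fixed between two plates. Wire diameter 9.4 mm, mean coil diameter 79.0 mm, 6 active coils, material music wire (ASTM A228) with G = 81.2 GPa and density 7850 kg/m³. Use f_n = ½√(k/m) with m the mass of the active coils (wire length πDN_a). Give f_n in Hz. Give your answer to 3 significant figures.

k = Gd⁴/(8D³N_a) = (81.2×10³)(9.4⁴)/(8·79.0³·6) = 26.788 N/mm = 26788 N/m
Wire length L = πDN_a = π·79.0·6 = 1489.1 mm
m = ρ·(πd²/4)·L = 7850 × 69.398×10⁻⁶ m² × 1.4891 m = 0.81123 kg
f_n = ½√(k/m) = 0.5·√(26788/0.81123) = 0.5·√(33022) = 90.86 Hz

90.9 Hz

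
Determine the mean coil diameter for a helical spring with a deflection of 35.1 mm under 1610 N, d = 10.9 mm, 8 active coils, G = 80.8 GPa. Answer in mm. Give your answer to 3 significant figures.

73.0 mm

Required rate k = F/δ = 1610/35.1 = 45.869 N/mm
D = (Gd⁴/(8N_a·k))^(1/3) = (80.8×10³·10.9⁴/(8·8·45.869))^(1/3)
  = (388525)^(1/3) = 72.9692 mm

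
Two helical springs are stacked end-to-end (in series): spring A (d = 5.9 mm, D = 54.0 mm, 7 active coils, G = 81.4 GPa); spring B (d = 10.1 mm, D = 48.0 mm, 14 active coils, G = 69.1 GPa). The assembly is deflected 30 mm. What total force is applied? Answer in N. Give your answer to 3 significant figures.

k_A = Gd⁴/(8D³N_a) = (81.4×10³)(5.9⁴)/(8·54.0³·7) = 11.186 N/mm
k_B = Gd⁴/(8D³N_a) = (69.1×10³)(10.1⁴)/(8·48.0³·14) = 58.053 N/mm
Series: 1/k_eq = 1/11.186 + 1/58.053 = 0.10663; k_eq = 9.3786 N/mm
F = k_eq·δ = 9.3786·30 = 281.36 N

281 N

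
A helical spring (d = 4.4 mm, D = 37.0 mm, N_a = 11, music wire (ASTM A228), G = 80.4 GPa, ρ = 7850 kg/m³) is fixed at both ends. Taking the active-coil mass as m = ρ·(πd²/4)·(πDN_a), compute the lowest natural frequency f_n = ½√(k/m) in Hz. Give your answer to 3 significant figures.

105 Hz

k = Gd⁴/(8D³N_a) = (80.4×10³)(4.4⁴)/(8·37.0³·11) = 6.7605 N/mm = 6760.5 N/m
Wire length L = πDN_a = π·37.0·11 = 1278.6 mm
m = ρ·(πd²/4)·L = 7850 × 15.205×10⁻⁶ m² × 1.2786 m = 0.15262 kg
f_n = ½√(k/m) = 0.5·√(6760.5/0.15262) = 0.5·√(44297) = 105.23 Hz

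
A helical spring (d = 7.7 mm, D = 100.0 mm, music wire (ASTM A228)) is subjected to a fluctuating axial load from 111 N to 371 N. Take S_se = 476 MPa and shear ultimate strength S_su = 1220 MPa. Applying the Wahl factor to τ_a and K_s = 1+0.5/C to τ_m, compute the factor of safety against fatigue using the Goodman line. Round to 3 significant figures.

C = D/d = 100.0/7.7 = 12.9870; K_W = (4C−1)/(4C−4)+0.615/C = 1.1099; K_s = 1+0.5/C = 1.0385
F_a = (F_max−F_min)/2 = 130 N; F_m = (F_max+F_min)/2 = 241 N
τ_a = K_W·8F_aD/(πd³) = 1.1099 × 72.512 = 80.483 MPa
τ_m = K_s·8F_mD/(πd³) = 1.0385 × 134.43 = 139.6 MPa
Goodman: 1/n_f = τ_a/S_se + τ_m/S_su = 80.483/476 + 139.6/1220 = 0.16908 + 0.11443 = 0.28351
n_f = 1/0.28351 = 3.527

3.53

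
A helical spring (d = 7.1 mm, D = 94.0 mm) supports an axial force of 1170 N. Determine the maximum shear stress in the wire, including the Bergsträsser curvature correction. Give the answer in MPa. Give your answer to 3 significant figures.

861 MPa

Spring index C = D/d = 94.0/7.1 = 13.2394
K_B = (4C+2)/(4C−3) = 54.958/49.958 = 1.1001
τ₀ = 8FD/(πd³) = 8·1170·94.0/(π·7.1³) = 879840/1124.4 = 782.49 MPa
τ_max = K·τ₀ = 1.1001 × 782.49 = 860.81 MPa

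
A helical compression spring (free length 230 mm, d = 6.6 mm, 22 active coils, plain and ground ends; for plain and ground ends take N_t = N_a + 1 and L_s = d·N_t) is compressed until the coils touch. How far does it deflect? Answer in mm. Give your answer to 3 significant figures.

N_t = 23; L_s = 6.6·23 = 151.8 mm
δ_solid = L₀ − L_s = 230 − 151.8 = 78.2 mm

78.2 mm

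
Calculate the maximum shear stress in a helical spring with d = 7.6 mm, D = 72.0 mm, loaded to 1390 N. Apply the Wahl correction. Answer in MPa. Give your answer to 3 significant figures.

Spring index C = D/d = 72.0/7.6 = 9.4737
K_W = (4C−1)/(4C−4) + 0.615/C = 36.895/33.895 + 0.0649 = 1.1534
τ₀ = 8FD/(πd³) = 8·1390·72.0/(π·7.6³) = 800640/1379.1 = 580.56 MPa
τ_max = K·τ₀ = 1.1534 × 580.56 = 669.63 MPa

670 MPa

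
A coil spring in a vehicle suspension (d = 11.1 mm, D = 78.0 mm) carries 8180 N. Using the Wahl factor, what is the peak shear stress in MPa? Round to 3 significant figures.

Spring index C = D/d = 78.0/11.1 = 7.0270
K_W = (4C−1)/(4C−4) + 0.615/C = 27.108/24.108 + 0.0875 = 1.2120
τ₀ = 8FD/(πd³) = 8·8180·78.0/(π·11.1³) = 5.10432e+06/4296.5 = 1188 MPa
τ_max = K·τ₀ = 1.2120 × 1188 = 1439.8 MPa

1440 MPa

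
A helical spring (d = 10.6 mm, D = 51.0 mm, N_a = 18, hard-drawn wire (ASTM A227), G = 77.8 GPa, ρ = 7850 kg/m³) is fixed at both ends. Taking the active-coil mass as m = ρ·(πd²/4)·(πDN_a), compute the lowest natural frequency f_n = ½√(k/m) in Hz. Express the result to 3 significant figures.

k = Gd⁴/(8D³N_a) = (77.8×10³)(10.6⁴)/(8·51.0³·18) = 51.42 N/mm = 51420 N/m
Wire length L = πDN_a = π·51.0·18 = 2884 mm
m = ρ·(πd²/4)·L = 7850 × 88.247×10⁻⁶ m² × 2.884 m = 1.9979 kg
f_n = ½√(k/m) = 0.5·√(51420/1.9979) = 0.5·√(25737) = 80.215 Hz

80.2 Hz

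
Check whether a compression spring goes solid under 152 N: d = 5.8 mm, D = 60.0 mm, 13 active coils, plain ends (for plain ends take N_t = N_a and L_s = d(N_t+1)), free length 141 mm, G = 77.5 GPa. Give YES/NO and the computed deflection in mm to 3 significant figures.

k = Gd⁴/(8D³N_a) = (77.5×10³)(5.8⁴)/(8·60.0³·13) = 3.9042 N/mm
N_t = 13; L_s = 5.8·14 = 81.2 mm; δ_solid = L₀ − L_s = 141 − 81.2 = 59.8 mm
δ = F/k = 152/3.9042 = 38.933 mm
δ < δ_solid → spring does not go solid

NO, δ = 38.9 mm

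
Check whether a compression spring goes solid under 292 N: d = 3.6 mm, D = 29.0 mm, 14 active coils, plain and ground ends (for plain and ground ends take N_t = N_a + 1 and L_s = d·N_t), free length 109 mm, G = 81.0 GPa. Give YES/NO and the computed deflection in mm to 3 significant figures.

k = Gd⁴/(8D³N_a) = (81.0×10³)(3.6⁴)/(8·29.0³·14) = 4.9806 N/mm
N_t = 15; L_s = 3.6·15 = 54 mm; δ_solid = L₀ − L_s = 109 − 54 = 55 mm
δ = F/k = 292/4.9806 = 58.627 mm
δ ≥ δ_solid → spring goes solid

YES, δ = 58.6 mm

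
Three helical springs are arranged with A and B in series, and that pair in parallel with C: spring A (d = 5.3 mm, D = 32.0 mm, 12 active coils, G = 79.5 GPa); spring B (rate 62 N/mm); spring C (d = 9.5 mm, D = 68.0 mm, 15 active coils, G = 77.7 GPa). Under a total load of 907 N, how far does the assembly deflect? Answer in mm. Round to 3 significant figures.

28.5 mm

k_A = Gd⁴/(8D³N_a) = (79.5×10³)(5.3⁴)/(8·32.0³·12) = 19.941 N/mm
k_C = Gd⁴/(8D³N_a) = (77.7×10³)(9.5⁴)/(8·68.0³·15) = 16.773 N/mm
Springs A,B series: k_AB = 1/(1/19.941+1/62) = 15.088 N/mm; parallel with C: k_eq = 15.088+16.773 = 31.861 N/mm
δ = F/k_eq = 907/31.861 = 28.467 mm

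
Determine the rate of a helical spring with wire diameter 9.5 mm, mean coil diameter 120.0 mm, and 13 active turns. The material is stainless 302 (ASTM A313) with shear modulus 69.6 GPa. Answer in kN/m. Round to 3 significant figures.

3.15 kN/m

k = Gd⁴/(8D³N_a) = (69.6×10³ × 9.5⁴) / (8 × 120.0³ × 13)
  = 5.66896e+08 / 1.79712e+08 = 3.1545 N/mm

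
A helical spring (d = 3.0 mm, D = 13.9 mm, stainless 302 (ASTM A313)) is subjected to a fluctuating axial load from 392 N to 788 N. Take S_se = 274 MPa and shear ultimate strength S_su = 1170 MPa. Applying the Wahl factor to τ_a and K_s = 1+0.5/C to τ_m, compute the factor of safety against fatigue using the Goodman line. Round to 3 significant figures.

0.500

C = D/d = 13.9/3.0 = 4.6333; K_W = (4C−1)/(4C−4)+0.615/C = 1.3392; K_s = 1+0.5/C = 1.1079
F_a = (F_max−F_min)/2 = 198 N; F_m = (F_max+F_min)/2 = 590 N
τ_a = K_W·8F_aD/(πd³) = 1.3392 × 259.57 = 347.61 MPa
τ_m = K_s·8F_mD/(πd³) = 1.1079 × 773.47 = 856.94 MPa
Goodman: 1/n_f = τ_a/S_se + τ_m/S_su = 347.61/274 + 856.94/1170 = 1.26864 + 0.73243 = 2.0011
n_f = 1/2.0011 = 0.4997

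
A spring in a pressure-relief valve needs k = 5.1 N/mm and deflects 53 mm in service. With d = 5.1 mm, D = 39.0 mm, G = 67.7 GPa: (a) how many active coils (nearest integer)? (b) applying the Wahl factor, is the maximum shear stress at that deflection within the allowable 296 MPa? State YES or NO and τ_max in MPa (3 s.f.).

N_a = Gd⁴/(8D³k) = (67.7×10³)(5.1⁴)/(8·39.0³·5.1) = 18.92 → N_a = 19
Actual rate k = Gd⁴/(8D³·19) = 5.0796 N/mm
Working load F = kδ = 5.0796·53 = 269.22 N
C = 39.0/5.1 = 7.6471; K_W = (4C−1)/(4C−4)+0.615/C = 1.1933
τ_max = K_W·8FD/(πd³) = 1.1933·201.56 = 240.51 MPa
τ_max ≤ 296 MPa → acceptable

(a) 19 coils; (b) YES, τ_max = 241 MPa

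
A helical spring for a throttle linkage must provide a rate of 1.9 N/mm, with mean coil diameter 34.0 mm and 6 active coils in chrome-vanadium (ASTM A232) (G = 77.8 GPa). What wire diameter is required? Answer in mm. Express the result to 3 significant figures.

2.61 mm

d = (8D³N_a·k / G)^(1/4) = (8·34.0³·6·1.9 / (77.8×10³))^0.25
  = (46.074)^0.25 = 2.6053 mm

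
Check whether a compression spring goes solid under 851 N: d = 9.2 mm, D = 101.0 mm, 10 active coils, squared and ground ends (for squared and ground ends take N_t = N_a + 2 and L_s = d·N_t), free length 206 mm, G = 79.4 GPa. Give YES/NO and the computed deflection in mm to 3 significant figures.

k = Gd⁴/(8D³N_a) = (79.4×10³)(9.2⁴)/(8·101.0³·10) = 6.9011 N/mm
N_t = 12; L_s = 9.2·12 = 110.4 mm; δ_solid = L₀ − L_s = 206 − 110.4 = 95.6 mm
δ = F/k = 851/6.9011 = 123.31 mm
δ ≥ δ_solid → spring goes solid

YES, δ = 123 mm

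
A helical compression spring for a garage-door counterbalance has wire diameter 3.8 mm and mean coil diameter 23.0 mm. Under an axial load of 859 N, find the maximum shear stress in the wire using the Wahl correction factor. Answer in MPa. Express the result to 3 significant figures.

1150 MPa

Spring index C = D/d = 23.0/3.8 = 6.0526
K_W = (4C−1)/(4C−4) + 0.615/C = 23.211/20.211 + 0.1016 = 1.2500
τ₀ = 8FD/(πd³) = 8·859·23.0/(π·3.8³) = 158056/172.39 = 916.88 MPa
τ_max = K·τ₀ = 1.2500 × 916.88 = 1146.1 MPa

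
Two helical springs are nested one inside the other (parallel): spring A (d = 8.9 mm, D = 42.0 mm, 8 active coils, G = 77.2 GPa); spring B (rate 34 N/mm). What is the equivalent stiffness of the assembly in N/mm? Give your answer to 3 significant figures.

k_A = Gd⁴/(8D³N_a) = (77.2×10³)(8.9⁴)/(8·42.0³·8) = 102.15 N/mm
Parallel: k_eq = 102.15 + 34 = 136.15 N/mm

136 N/mm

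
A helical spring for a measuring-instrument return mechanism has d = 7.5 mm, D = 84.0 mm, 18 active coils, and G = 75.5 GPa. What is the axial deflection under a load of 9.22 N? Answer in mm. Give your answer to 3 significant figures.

3.29 mm

k = Gd⁴/(8D³N_a) = (75.5×10³)(7.5⁴)/(8·84.0³·18) = 2.7989 N/mm
δ = F/k = 9.22 / 2.7989 = 3.2941 mm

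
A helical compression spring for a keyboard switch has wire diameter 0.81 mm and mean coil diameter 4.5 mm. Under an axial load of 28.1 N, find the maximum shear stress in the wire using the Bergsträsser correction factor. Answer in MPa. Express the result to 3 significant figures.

Spring index C = D/d = 4.5/0.81 = 5.5556
K_B = (4C+2)/(4C−3) = 24.222/19.222 = 1.2601
τ₀ = 8FD/(πd³) = 8·28.1·4.5/(π·0.81³) = 1011.6/1.6696 = 605.9 MPa
τ_max = K·τ₀ = 1.2601 × 605.9 = 763.51 MPa

764 MPa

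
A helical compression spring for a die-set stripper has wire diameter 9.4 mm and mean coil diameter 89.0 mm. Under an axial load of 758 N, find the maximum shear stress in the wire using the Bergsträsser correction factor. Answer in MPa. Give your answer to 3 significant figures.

236 MPa

Spring index C = D/d = 89.0/9.4 = 9.4681
K_B = (4C+2)/(4C−3) = 39.872/34.872 = 1.1434
τ₀ = 8FD/(πd³) = 8·758·89.0/(π·9.4³) = 539696/2609.4 = 206.83 MPa
τ_max = K·τ₀ = 1.1434 × 206.83 = 236.49 MPa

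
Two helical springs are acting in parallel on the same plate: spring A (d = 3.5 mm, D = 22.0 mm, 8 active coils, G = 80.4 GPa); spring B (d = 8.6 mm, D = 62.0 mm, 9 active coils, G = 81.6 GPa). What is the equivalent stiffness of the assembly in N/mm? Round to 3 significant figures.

43.7 N/mm

k_A = Gd⁴/(8D³N_a) = (80.4×10³)(3.5⁴)/(8·22.0³·8) = 17.704 N/mm
k_B = Gd⁴/(8D³N_a) = (81.6×10³)(8.6⁴)/(8·62.0³·9) = 26.012 N/mm
Parallel: k_eq = 17.704 + 26.012 = 43.717 N/mm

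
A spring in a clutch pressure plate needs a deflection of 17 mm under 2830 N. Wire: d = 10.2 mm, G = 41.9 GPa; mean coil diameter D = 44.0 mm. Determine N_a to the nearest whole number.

4

Required rate k = F/δ = 2830/17 = 166.47 N/mm
N_a = Gd⁴/(8D³k) = (41.9×10³ × 10.2⁴)/(8 × 44.0³ × 166.47)
    = 4.53539e+08 / 1.13445e+08 = 3.998 → 4 coils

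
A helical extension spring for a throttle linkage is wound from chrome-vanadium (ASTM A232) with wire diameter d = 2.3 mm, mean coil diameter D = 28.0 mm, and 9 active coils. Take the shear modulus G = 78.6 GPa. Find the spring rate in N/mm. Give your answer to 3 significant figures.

k = Gd⁴/(8D³N_a) = (78.6×10³ × 2.3⁴) / (8 × 28.0³ × 9)
  = 2.19955e+06 / 1.58054e+06 = 1.3916 N/mm

1.39 N/mm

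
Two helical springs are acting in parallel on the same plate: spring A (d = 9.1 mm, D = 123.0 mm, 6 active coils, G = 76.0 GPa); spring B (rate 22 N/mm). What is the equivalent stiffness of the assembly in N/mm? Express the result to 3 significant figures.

k_A = Gd⁴/(8D³N_a) = (76.0×10³)(9.1⁴)/(8·123.0³·6) = 5.8348 N/mm
Parallel: k_eq = 5.8348 + 22 = 27.835 N/mm

27.8 N/mm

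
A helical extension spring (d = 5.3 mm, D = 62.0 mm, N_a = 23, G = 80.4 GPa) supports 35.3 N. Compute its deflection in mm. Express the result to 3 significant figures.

k = Gd⁴/(8D³N_a) = (80.4×10³)(5.3⁴)/(8·62.0³·23) = 1.4467 N/mm
δ = F/k = 35.3 / 1.4467 = 24.401 mm

24.4 mm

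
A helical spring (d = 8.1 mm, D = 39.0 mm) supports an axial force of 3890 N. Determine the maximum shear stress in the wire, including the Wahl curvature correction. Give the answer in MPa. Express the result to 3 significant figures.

963 MPa

Spring index C = D/d = 39.0/8.1 = 4.8148
K_W = (4C−1)/(4C−4) + 0.615/C = 18.259/15.259 + 0.1277 = 1.3243
τ₀ = 8FD/(πd³) = 8·3890·39.0/(π·8.1³) = 1.21368e+06/1669.6 = 726.94 MPa
τ_max = K·τ₀ = 1.3243 × 726.94 = 962.71 MPa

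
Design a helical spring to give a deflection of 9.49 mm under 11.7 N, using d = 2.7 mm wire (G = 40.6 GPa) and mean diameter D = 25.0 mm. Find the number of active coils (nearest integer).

Required rate k = F/δ = 11.7/9.49 = 1.2329 N/mm
N_a = Gd⁴/(8D³k) = (40.6×10³ × 2.7⁴)/(8 × 25.0³ × 1.2329)
    = 2.15765e+06 / 154110 = 14 → 14 coils

14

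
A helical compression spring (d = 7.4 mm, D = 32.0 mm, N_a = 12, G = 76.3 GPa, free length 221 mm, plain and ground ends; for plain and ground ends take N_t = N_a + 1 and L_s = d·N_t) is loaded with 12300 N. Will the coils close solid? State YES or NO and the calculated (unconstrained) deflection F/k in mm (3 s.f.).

k = Gd⁴/(8D³N_a) = (76.3×10³)(7.4⁴)/(8·32.0³·12) = 72.733 N/mm
N_t = 13; L_s = 7.4·13 = 96.2 mm; δ_solid = L₀ − L_s = 221 − 96.2 = 124.8 mm
δ = F/k = 12300/72.733 = 169.11 mm
δ ≥ δ_solid → spring goes solid

YES, δ = 169 mm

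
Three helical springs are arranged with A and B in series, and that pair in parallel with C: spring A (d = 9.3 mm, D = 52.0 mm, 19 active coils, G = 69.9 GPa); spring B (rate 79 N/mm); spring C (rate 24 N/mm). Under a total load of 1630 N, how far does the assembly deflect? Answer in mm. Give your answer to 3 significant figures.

k_A = Gd⁴/(8D³N_a) = (69.9×10³)(9.3⁴)/(8·52.0³·19) = 24.466 N/mm
Springs A,B series: k_AB = 1/(1/24.466+1/79) = 18.68 N/mm; parallel with C: k_eq = 18.68+24 = 42.68 N/mm
δ = F/k_eq = 1630/42.68 = 38.191 mm

38.2 mm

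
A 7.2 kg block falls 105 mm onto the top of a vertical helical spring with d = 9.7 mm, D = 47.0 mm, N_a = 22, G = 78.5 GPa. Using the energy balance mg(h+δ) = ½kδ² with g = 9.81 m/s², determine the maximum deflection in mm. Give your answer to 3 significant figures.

k = Gd⁴/(8D³N_a) = (78.5×10³)(9.7⁴)/(8·47.0³·22) = 38.032 N/mm
W = mg = 7.2 × 9.81 = 70.632 N
½kδ² − Wδ − Wh = 0 → δ = (W + √(W² + 2kWh))/k
δ = (70.632 + √(4988.9 + 564120))/38.032 = (70.632 + 754.39)/38.032 = 21.693 mm

21.7 mm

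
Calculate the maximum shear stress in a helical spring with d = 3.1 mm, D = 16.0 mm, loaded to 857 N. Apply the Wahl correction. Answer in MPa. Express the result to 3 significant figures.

1520 MPa

Spring index C = D/d = 16.0/3.1 = 5.1613
K_W = (4C−1)/(4C−4) + 0.615/C = 19.645/16.645 + 0.1192 = 1.2994
τ₀ = 8FD/(πd³) = 8·857·16.0/(π·3.1³) = 109696/93.591 = 1172.1 MPa
τ_max = K·τ₀ = 1.2994 × 1172.1 = 1523 MPa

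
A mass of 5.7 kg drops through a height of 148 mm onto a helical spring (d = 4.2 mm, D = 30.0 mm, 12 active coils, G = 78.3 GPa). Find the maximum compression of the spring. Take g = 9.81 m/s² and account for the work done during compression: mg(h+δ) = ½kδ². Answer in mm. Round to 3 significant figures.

k = Gd⁴/(8D³N_a) = (78.3×10³)(4.2⁴)/(8·30.0³·12) = 9.3999 N/mm
W = mg = 5.7 × 9.81 = 55.917 N
½kδ² − Wδ − Wh = 0 → δ = (W + √(W² + 2kWh))/k
δ = (55.917 + √(3126.7 + 155582))/9.3999 = (55.917 + 398.38)/9.3999 = 48.33 mm

48.3 mm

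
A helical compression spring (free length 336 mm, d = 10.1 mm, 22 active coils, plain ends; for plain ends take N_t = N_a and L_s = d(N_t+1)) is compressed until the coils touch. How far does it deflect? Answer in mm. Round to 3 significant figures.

N_t = 22; L_s = 10.1·23 = 232.3 mm
δ_solid = L₀ − L_s = 336 − 232.3 = 103.7 mm

104 mm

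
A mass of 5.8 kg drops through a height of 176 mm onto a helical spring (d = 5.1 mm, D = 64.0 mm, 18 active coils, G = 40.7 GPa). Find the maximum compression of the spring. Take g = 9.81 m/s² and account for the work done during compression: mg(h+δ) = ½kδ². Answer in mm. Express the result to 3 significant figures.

261 mm

k = Gd⁴/(8D³N_a) = (40.7×10³)(5.1⁴)/(8·64.0³·18) = 0.72941 N/mm
W = mg = 5.8 × 9.81 = 56.898 N
½kδ² − Wδ − Wh = 0 → δ = (W + √(W² + 2kWh))/k
δ = (56.898 + √(3237.4 + 14608.7))/0.72941 = (56.898 + 133.59)/0.72941 = 261.15 mm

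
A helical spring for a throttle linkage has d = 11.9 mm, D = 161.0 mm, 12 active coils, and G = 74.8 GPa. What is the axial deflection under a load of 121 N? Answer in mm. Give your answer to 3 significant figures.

32.3 mm

k = Gd⁴/(8D³N_a) = (74.8×10³)(11.9⁴)/(8·161.0³·12) = 3.744 N/mm
δ = F/k = 121 / 3.744 = 32.318 mm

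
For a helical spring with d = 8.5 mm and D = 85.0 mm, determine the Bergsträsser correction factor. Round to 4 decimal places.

C = D/d = 85.0/8.5 = 10.0000
K_B = (4C+2)/(4C−3) = 42.000/37.000 = 1.1351

1.1351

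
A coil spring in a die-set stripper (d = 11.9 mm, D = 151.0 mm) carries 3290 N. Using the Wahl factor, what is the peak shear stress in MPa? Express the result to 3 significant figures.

835 MPa

Spring index C = D/d = 151.0/11.9 = 12.6891
K_W = (4C−1)/(4C−4) + 0.615/C = 49.756/46.756 + 0.0485 = 1.1126
τ₀ = 8FD/(πd³) = 8·3290·151.0/(π·11.9³) = 3.97432e+06/5294.1 = 750.71 MPa
τ_max = K·τ₀ = 1.1126 × 750.71 = 835.26 MPa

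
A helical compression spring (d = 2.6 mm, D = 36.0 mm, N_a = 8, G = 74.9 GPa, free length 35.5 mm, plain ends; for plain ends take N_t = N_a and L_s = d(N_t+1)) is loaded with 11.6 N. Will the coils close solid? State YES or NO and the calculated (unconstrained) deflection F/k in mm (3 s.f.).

k = Gd⁴/(8D³N_a) = (74.9×10³)(2.6⁴)/(8·36.0³·8) = 1.1463 N/mm
N_t = 8; L_s = 2.6·9 = 23.4 mm; δ_solid = L₀ − L_s = 35.5 − 23.4 = 12.1 mm
δ = F/k = 11.6/1.1463 = 10.12 mm
δ < δ_solid → spring does not go solid

NO, δ = 10.1 mm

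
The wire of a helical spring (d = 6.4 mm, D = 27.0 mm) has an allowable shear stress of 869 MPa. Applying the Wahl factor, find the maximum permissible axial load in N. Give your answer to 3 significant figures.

2400 N

C = D/d = 27.0/6.4 = 4.2188
K_W = (4C−1)/(4C−4) + 0.615/C = 15.875/12.875 + 0.1458 = 1.3788
τ_max = K·8FD/(πd³) → F_max = τ_allow·πd³/(8DK)
F_max = 869·π·6.4³/(8·27.0·1.3788) = 7.1566e+05/297.82 = 2403 N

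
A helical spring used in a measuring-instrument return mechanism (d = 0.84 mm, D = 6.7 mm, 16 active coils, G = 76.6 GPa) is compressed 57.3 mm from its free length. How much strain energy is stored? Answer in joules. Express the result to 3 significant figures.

k = Gd⁴/(8D³N_a) = (76.6×10³)(0.84⁴)/(8·6.7³·16) = 0.99063 N/mm
U = ½kδ² = 0.5 × 0.99063 × 57.3² = 1626.3 N·mm = 1.6263 J

1.63 J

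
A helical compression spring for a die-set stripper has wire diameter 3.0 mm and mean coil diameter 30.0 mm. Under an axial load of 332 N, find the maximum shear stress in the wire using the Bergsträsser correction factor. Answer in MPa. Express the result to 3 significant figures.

1070 MPa

Spring index C = D/d = 30.0/3.0 = 10.0000
K_B = (4C+2)/(4C−3) = 42.000/37.000 = 1.1351
τ₀ = 8FD/(πd³) = 8·332·30.0/(π·3.0³) = 79680/84.823 = 939.37 MPa
τ_max = K·τ₀ = 1.1351 × 939.37 = 1066.3 MPa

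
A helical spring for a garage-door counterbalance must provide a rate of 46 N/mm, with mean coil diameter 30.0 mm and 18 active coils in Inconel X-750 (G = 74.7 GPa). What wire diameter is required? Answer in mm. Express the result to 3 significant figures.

d = (8D³N_a·k / G)^(1/4) = (8·30.0³·18·46 / (74.7×10³))^0.25
  = (2394.2)^0.25 = 6.9951 mm

7.00 mm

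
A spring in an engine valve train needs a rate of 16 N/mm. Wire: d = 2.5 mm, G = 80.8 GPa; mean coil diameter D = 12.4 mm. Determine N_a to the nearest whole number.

N_a = Gd⁴/(8D³k) = (80.8×10³ × 2.5⁴)/(8 × 12.4³ × 16)
    = 3.15625e+06 / 244048 = 12.93 → 13 coils

13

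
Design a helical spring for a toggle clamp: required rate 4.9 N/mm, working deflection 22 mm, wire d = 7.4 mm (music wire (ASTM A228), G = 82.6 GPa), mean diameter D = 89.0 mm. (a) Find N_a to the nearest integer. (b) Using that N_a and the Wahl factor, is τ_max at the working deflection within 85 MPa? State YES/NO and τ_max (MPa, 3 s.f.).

N_a = Gd⁴/(8D³k) = (82.6×10³)(7.4⁴)/(8·89.0³·4.9) = 8.963 → N_a = 9
Actual rate k = Gd⁴/(8D³·9) = 4.8798 N/mm
Working load F = kδ = 4.8798·22 = 107.36 N
C = 89.0/7.4 = 12.0270; K_W = (4C−1)/(4C−4)+0.615/C = 1.1191
τ_max = K_W·8FD/(πd³) = 1.1191·60.043 = 67.197 MPa
τ_max ≤ 85 MPa → acceptable

(a) 9 coils; (b) YES, τ_max = 67.2 MPa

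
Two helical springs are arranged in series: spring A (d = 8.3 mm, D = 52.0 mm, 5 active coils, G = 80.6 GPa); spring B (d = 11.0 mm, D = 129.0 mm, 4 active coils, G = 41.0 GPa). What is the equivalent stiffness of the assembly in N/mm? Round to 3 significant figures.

7.74 N/mm

k_A = Gd⁴/(8D³N_a) = (80.6×10³)(8.3⁴)/(8·52.0³·5) = 68.011 N/mm
k_B = Gd⁴/(8D³N_a) = (41.0×10³)(11.0⁴)/(8·129.0³·4) = 8.7385 N/mm
Series: 1/k_eq = 1/68.011 + 1/8.7385 = 0.12914; k_eq = 7.7435 N/mm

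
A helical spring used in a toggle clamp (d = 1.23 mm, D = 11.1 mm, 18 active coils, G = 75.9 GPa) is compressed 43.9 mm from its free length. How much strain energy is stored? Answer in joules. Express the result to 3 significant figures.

0.850 J

k = Gd⁴/(8D³N_a) = (75.9×10³)(1.23⁴)/(8·11.1³·18) = 0.88213 N/mm
U = ½kδ² = 0.5 × 0.88213 × 43.9² = 850.02 N·mm = 0.85002 J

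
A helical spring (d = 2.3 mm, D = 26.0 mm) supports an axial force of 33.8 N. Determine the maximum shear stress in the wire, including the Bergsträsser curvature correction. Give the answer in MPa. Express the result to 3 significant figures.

206 MPa

Spring index C = D/d = 26.0/2.3 = 11.3043
K_B = (4C+2)/(4C−3) = 47.217/42.217 = 1.1184
τ₀ = 8FD/(πd³) = 8·33.8·26.0/(π·2.3³) = 7030.4/38.224 = 183.93 MPa
τ_max = K·τ₀ = 1.1184 × 183.93 = 205.71 MPa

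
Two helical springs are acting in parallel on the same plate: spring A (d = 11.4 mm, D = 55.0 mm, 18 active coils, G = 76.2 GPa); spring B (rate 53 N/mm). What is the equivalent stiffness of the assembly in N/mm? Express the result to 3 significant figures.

k_A = Gd⁴/(8D³N_a) = (76.2×10³)(11.4⁴)/(8·55.0³·18) = 53.718 N/mm
Parallel: k_eq = 53.718 + 53 = 106.72 N/mm

107 N/mm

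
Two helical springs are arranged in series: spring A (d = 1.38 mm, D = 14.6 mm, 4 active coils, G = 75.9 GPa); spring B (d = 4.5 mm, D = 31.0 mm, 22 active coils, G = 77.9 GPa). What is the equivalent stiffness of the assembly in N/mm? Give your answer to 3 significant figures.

1.90 N/mm

k_A = Gd⁴/(8D³N_a) = (75.9×10³)(1.38⁴)/(8·14.6³·4) = 2.7641 N/mm
k_B = Gd⁴/(8D³N_a) = (77.9×10³)(4.5⁴)/(8·31.0³·22) = 6.0924 N/mm
Series: 1/k_eq = 1/2.7641 + 1/6.0924 = 0.52592; k_eq = 1.9014 N/mm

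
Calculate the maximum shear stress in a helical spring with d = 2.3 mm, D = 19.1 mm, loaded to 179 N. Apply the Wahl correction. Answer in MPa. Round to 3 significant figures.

842 MPa

Spring index C = D/d = 19.1/2.3 = 8.3043
K_W = (4C−1)/(4C−4) + 0.615/C = 32.217/29.217 + 0.0741 = 1.1767
τ₀ = 8FD/(πd³) = 8·179·19.1/(π·2.3³) = 27351.2/38.224 = 715.55 MPa
τ_max = K·τ₀ = 1.1767 × 715.55 = 842.02 MPa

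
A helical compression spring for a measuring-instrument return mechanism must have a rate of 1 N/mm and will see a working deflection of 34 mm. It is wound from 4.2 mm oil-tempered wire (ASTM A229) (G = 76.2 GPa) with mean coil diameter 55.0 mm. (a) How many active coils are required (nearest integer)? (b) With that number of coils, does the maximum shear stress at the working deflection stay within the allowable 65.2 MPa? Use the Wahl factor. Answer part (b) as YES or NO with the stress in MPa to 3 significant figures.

N_a = Gd⁴/(8D³k) = (76.2×10³)(4.2⁴)/(8·55.0³·1) = 17.81 → N_a = 18
Actual rate k = Gd⁴/(8D³·18) = 0.9897 N/mm
Working load F = kδ = 0.9897·34 = 33.65 N
C = 55.0/4.2 = 13.0952; K_W = (4C−1)/(4C−4)+0.615/C = 1.1090
τ_max = K_W·8FD/(πd³) = 1.1090·63.611 = 70.543 MPa
τ_max > 65.2 MPa → exceeds allowable

(a) 18 coils; (b) NO, τ_max = 70.5 MPa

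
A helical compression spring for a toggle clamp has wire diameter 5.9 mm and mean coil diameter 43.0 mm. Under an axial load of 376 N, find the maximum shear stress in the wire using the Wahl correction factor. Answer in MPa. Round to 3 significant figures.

Spring index C = D/d = 43.0/5.9 = 7.2881
K_W = (4C−1)/(4C−4) + 0.615/C = 28.153/25.153 + 0.0844 = 1.2037
τ₀ = 8FD/(πd³) = 8·376·43.0/(π·5.9³) = 129344/645.22 = 200.47 MPa
τ_max = K·τ₀ = 1.2037 × 200.47 = 241.29 MPa

241 MPa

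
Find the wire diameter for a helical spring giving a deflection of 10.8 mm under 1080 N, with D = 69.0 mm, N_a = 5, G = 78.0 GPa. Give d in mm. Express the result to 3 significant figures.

Required rate k = F/δ = 1080/10.8 = 100 N/mm
d = (8D³N_a·k / G)^(1/4) = (8·69.0³·5·100 / (78.0×10³))^0.25
  = (16847)^0.25 = 11.3927 mm

11.4 mm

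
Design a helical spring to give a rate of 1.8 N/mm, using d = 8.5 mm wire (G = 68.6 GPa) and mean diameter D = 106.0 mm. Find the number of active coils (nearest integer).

N_a = Gd⁴/(8D³k) = (68.6×10³ × 8.5⁴)/(8 × 106.0³ × 1.8)
    = 3.58096e+08 / 1.71506e+07 = 20.88 → 21 coils

21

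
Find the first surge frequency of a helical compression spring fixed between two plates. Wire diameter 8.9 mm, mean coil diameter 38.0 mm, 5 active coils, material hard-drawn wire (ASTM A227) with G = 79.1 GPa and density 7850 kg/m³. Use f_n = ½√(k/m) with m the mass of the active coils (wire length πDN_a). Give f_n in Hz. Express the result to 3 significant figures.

k = Gd⁴/(8D³N_a) = (79.1×10³)(8.9⁴)/(8·38.0³·5) = 226.11 N/mm = 2.2611e+05 N/m
Wire length L = πDN_a = π·38.0·5 = 596.9 mm
m = ρ·(πd²/4)·L = 7850 × 62.211×10⁻⁶ m² × 0.5969 m = 0.2915 kg
f_n = ½√(k/m) = 0.5·√(2.2611e+05/0.2915) = 0.5·√(7.7568e+05) = 440.36 Hz

440 Hz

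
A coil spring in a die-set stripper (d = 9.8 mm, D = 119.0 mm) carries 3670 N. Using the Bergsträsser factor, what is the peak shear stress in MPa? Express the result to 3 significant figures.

Spring index C = D/d = 119.0/9.8 = 12.1429
K_B = (4C+2)/(4C−3) = 50.571/45.571 = 1.1097
τ₀ = 8FD/(πd³) = 8·3670·119.0/(π·9.8³) = 3.49384e+06/2956.8 = 1181.6 MPa
τ_max = K·τ₀ = 1.1097 × 1181.6 = 1311.3 MPa

1310 MPa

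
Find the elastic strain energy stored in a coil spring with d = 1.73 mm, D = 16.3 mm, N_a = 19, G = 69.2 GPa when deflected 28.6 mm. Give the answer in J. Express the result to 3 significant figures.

0.385 J

k = Gd⁴/(8D³N_a) = (69.2×10³)(1.73⁴)/(8·16.3³·19) = 0.94164 N/mm
U = ½kδ² = 0.5 × 0.94164 × 28.6² = 385.11 N·mm = 0.38511 J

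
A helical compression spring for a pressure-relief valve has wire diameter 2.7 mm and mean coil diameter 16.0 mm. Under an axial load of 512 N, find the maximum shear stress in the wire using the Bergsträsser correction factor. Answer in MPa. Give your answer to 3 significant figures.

Spring index C = D/d = 16.0/2.7 = 5.9259
K_B = (4C+2)/(4C−3) = 25.704/20.704 = 1.2415
τ₀ = 8FD/(πd³) = 8·512·16.0/(π·2.7³) = 65536/61.836 = 1059.8 MPa
τ_max = K·τ₀ = 1.2415 × 1059.8 = 1315.8 MPa

1320 MPa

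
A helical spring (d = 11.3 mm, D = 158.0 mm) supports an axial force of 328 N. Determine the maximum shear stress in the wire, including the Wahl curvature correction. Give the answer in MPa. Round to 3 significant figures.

101 MPa

Spring index C = D/d = 158.0/11.3 = 13.9823
K_W = (4C−1)/(4C−4) + 0.615/C = 54.929/51.929 + 0.0440 = 1.1018
τ₀ = 8FD/(πd³) = 8·328·158.0/(π·11.3³) = 414592/4533 = 91.461 MPa
τ_max = K·τ₀ = 1.1018 × 91.461 = 100.77 MPa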